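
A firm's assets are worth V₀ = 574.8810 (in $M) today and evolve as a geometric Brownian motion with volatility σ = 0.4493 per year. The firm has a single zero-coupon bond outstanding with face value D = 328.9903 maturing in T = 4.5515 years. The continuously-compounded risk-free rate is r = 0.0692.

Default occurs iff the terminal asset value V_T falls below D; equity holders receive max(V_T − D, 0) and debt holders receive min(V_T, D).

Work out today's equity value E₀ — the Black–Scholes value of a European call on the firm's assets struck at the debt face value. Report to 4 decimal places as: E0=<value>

E0=367.4573

Apply the equity-as-call identities (strike 328.9903, horizon 4.5515 years):
d₁ = [ln(V₀/D) + (r + σ²/2)T] / (σ√T)
   = [ln(574.8810/328.9903) + (0.0692 + 0.5·0.4493²)·4.5515] / (0.4493·√4.5515)
   = [0.558135 + 0.774371] / 0.958548 = 1.390130
d₂ = d₁ − σ√T = 1.390130 − 0.958548 = 0.431582
N(d₁) = 0.917755,  N(d₂) = 0.666977,  e^(−rT) = 0.729815
E₀ = V₀·N(d₁) − D·e^(−rT)·N(d₂)
   = 574.8810·0.917755 − 328.9903·0.729815·0.666977 = 367.457346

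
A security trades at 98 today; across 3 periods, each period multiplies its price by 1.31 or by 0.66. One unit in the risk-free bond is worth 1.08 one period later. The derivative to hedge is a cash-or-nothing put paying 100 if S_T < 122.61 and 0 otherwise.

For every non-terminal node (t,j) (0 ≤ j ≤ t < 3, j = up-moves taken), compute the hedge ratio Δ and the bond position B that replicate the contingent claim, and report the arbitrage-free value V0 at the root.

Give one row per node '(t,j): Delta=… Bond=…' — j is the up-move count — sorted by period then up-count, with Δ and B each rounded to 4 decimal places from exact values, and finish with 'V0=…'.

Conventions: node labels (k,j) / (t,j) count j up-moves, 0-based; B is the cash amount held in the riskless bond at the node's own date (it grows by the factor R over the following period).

Risk-neutral probability p* = (R−d)/(u−d) = (1.08−0.66)/(1.31−0.66) = 0.6462.
At maturity the claim pays: V(3,0)=100.0000, V(3,1)=100.0000, V(3,2)=100.0000, V(3,3)=0.0000
  t=2,j=0: stock 42.6888 → up 55.9223 (V=100.0000), down 28.1746 (V=100.0000). Price 92.5926; hedge Δ=0.0000, bond B=92.5926.
  t=2,j=1: stock 84.7308 → up 110.9973 (V=100.0000), down 55.9223 (V=100.0000). Price 92.5926; hedge Δ=0.0000, bond B=92.5926.
  t=2,j=2: stock 168.1778 → up 220.3129 (V=0.0000), down 110.9973 (V=100.0000). Price 32.7635; hedge Δ=-0.9148, bond B=186.6097.
  t=1,j=0: stock 64.6800 → up 84.7308 (V=92.5926), down 42.6888 (V=92.5926). Price 85.7339; hedge Δ=0.0000, bond B=85.7339.
  t=1,j=1: stock 128.3800 → up 168.1778 (V=32.7635), down 84.7308 (V=92.5926). Price 49.9387; hedge Δ=-0.7170, bond B=141.9834.
  t=0,j=0: stock 98.0000 → up 128.3800 (V=49.9387), down 64.6800 (V=85.7339). Price 57.9673; hedge Δ=-0.5619, bond B=113.0368.
Check: Δ(0,0)·S0 + B(0,0) = 57.9673 = V0.

(0,0): Delta=-0.5619 Bond=113.0368
(1,0): Delta=0.0000 Bond=85.7339
(1,1): Delta=-0.7170 Bond=141.9834
(2,0): Delta=0.0000 Bond=92.5926
(2,1): Delta=0.0000 Bond=92.5926
(2,2): Delta=-0.9148 Bond=186.6097
V0=57.9673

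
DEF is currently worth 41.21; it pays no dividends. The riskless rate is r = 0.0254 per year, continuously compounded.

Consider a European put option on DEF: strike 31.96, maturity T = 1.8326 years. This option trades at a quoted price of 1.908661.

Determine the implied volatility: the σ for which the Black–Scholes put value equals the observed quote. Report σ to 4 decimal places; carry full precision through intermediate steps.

sigma = 0.3008

At σ = 0.3008 the Black–Scholes value reproduces the quote:
σ√T = 0.3008·√1.8326 = 0.407204
d₁ = (ln(S/K) + (r+σ²/2)T) / (σ√T) = (ln(41.21/31.96) + (0.0254+0.3008²/2)·1.8326) / 0.407204 = (0.254196 + 0.129455) / 0.407204 = 0.942161
d₂ = d₁ − σ√T = 0.942161 − 0.407204 = 0.534957
e^{−rT} = 0.954519
N(−d₁) = 0.173055,  N(−d₂) = 0.296340
V = K·e^{−rT}·N(−d₂) − S·N(−d₁) = 9.040265 − 7.131604 = 1.908661 (the quoted price), and the Black–Scholes price is strictly increasing in σ, so σ is unique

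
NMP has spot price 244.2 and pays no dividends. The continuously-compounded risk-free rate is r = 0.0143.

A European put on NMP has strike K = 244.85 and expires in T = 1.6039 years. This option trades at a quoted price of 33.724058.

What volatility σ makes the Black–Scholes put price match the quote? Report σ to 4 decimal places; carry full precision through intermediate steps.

sigma = 0.2975

At σ = 0.2975 the Black–Scholes value reproduces the quote:
σ√T = 0.2975·√1.6039 = 0.376769
d₁ = (ln(S/K) + (r+σ²/2)T) / (σ√T) = (ln(244.2/244.85) + (0.0143+0.2975²/2)·1.6039) / 0.376769 = (-0.002658 + 0.093913) / 0.376769 = 0.242204
d₂ = d₁ − σ√T = 0.242204 − 0.376769 = -0.134565
e^{−rT} = 0.977325
N(−d₁) = 0.404311,  N(−d₂) = 0.553522
V = K·e^{−rT}·N(−d₂) − S·N(−d₁) = 132.456794 − 98.732736 = 33.724058 (matching the quote); vega is positive throughout, so no other σ reproduces this price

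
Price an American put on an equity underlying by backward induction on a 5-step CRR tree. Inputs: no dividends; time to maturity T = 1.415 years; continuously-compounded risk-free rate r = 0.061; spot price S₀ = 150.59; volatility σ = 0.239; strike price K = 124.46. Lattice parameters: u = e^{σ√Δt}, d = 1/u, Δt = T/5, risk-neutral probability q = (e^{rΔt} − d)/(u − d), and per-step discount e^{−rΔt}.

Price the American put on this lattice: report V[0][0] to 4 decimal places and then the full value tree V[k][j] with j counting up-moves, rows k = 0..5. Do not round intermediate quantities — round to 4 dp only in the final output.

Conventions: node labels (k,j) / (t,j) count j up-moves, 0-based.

params: Δt=0.28300 u=1.13558 d=0.88061 q=0.53655 e^(-rΔt)=0.98289
t_5 payoffs: 44.7139 21.6242 0.0000 0.0000 0.0000 0.0000
k=4: node(4,0) S=90.5580 payoff=33.9020 vs cont=31.7719 → 33.9020 [stop]  node(4,1) S=116.7781 payoff=7.6819 vs cont=9.8502 → 9.8502 [wait]  node(4,2) S=150.5900 payoff=0.0000 vs cont=0.0000 → 0.0000 [wait]  node(4,3) S=194.1918 payoff=0.0000 vs cont=0.0000 → 0.0000 [wait]  node(4,4) S=250.4180 payoff=0.0000 vs cont=0.0000 → 0.0000 [wait]
k=3: node(3,0) S=102.8358 payoff=21.6242 vs cont=20.6376 → 21.6242 [stop]  node(3,1) S=132.6108 payoff=0.0000 vs cont=4.4869 → 4.4869 [wait]  node(3,2) S=171.0068 payoff=0.0000 vs cont=0.0000 → 0.0000 [wait]  node(3,3) S=220.5201 payoff=0.0000 vs cont=0.0000 → 0.0000 [wait]
k=2: node(2,0) S=116.7781 payoff=7.6819 vs cont=12.2165 → 12.2165 [wait]  node(2,1) S=150.5900 payoff=0.0000 vs cont=2.0439 → 2.0439 [wait]  node(2,2) S=194.1918 payoff=0.0000 vs cont=0.0000 → 0.0000 [wait]
k=1: node(1,0) S=132.6108 payoff=0.0000 vs cont=6.6427 → 6.6427 [wait]  node(1,1) S=171.0068 payoff=0.0000 vs cont=0.9310 → 0.9310 [wait]
k=0: node(0,0) S=150.5900 payoff=0.0000 vs cont=3.5169 → 3.5169 [wait]

price = 3.5169
tree:
3.5169
6.6427 0.9310
12.2165 2.0439 0.0000
21.6242 4.4869 0.0000 0.0000
33.9020 9.8502 0.0000 0.0000 0.0000
44.7139 21.6242 0.0000 0.0000 0.0000 0.0000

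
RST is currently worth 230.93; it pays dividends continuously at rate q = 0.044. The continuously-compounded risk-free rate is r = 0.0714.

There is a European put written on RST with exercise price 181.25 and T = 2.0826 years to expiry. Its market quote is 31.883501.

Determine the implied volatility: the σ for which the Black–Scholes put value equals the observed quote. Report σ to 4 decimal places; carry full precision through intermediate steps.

At σ = 0.5366 the Black–Scholes value reproduces the quote:
σ√T = 0.5366·√2.0826 = 0.774379
d₁ = (ln(S/K) + (r−q+σ²/2)T) / (σ√T) = (ln(230.93/181.25) + (0.0714−0.044+0.5366²/2)·2.0826) / 0.774379 = (0.242237 + 0.356895) / 0.774379 = 0.773693
d₂ = d₁ − σ√T = 0.773693 − 0.774379 = -0.000686
e^{−rT} = 0.861830
e^{−qT} = 0.912439
N(−d₁) = 0.219556,  N(−d₂) = 0.500273
V = K·e^{−rT}·N(−d₂) − S·e^{−qT}·N(−d₁) = 78.146035 − 46.262534 = 31.883501 (the observed quote) — the price is monotone increasing in volatility, hence this σ is the only solution

sigma = 0.5366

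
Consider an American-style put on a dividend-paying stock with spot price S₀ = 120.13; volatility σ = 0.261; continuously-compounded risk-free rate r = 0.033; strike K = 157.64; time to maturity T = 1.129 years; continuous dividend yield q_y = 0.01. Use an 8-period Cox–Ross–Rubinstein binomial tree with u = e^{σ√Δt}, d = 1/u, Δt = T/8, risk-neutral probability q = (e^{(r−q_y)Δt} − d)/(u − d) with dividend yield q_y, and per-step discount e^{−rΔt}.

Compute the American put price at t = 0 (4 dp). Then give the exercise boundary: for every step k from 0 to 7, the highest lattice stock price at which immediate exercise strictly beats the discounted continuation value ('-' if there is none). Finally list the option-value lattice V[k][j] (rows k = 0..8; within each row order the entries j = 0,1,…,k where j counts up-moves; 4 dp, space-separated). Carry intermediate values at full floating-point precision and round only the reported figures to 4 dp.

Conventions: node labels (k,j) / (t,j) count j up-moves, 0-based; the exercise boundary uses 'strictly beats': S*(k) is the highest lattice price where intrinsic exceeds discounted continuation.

price = 38.8737
boundary = - 108.9104 98.7387 108.9104 98.7387 108.9104 120.1300 132.5054
tree:
38.8737
48.7296 29.0686
58.9013 38.2772 19.8386
68.1231 48.7296 27.8507 11.7562
76.4835 58.9013 37.6553 17.9938 5.4289
84.0632 68.1231 48.7296 26.5809 9.3002 1.4841
90.9349 76.4835 58.9013 37.5100 15.5513 2.9355 0.0000
97.1648 84.0632 68.1231 48.7296 25.1346 5.8063 0.0000 0.0000
102.8129 90.9349 76.4835 58.9013 37.5100 11.4843 0.0000 0.0000 0.0000

Δt=0.14113  u=1.10302  d=0.90660  q=0.49206  discount=0.99535
step 8 (expiry): payoffs max(K−S,0) = 102.8129 90.9349 76.4835 58.9013 37.5100 11.4843 0.0000 0.0000 0.0000
step 7: (k=7,j=0): S=60.4752, K−S=97.1648, hold=96.5177 ⇒ V=97.1648 exercise | (k=7,j=1): S=73.5768, K−S=84.0632, hold=83.4345 ⇒ V=84.0632 exercise | (k=7,j=2): S=89.5169, K−S=68.1231, hold=67.5169 ⇒ V=68.1231 exercise | (k=7,j=3): S=108.9104, K−S=48.7296, hold=48.1507 ⇒ V=48.7296 exercise | (k=7,j=4): S=132.5054, K−S=25.1346, hold=24.5890 ⇒ V=25.1346 exercise | (k=7,j=5): S=161.2121, K−S=0.0000, hold=5.8063 ⇒ V=5.8063 continue | (k=7,j=6): S=196.1380, K−S=0.0000, hold=0.0000 ⇒ V=0.0000 continue | (k=7,j=7): S=238.6305, K−S=0.0000, hold=0.0000 ⇒ V=0.0000 continue  boundary S*=132.5054
step 6: (k=6,j=0): S=66.7051, K−S=90.9349, hold=90.2965 ⇒ V=90.9349 exercise | (k=6,j=1): S=81.1565, K−S=76.4835, hold=75.8655 ⇒ V=76.4835 exercise | (k=6,j=2): S=98.7387, K−S=58.9013, hold=58.3081 ⇒ V=58.9013 exercise | (k=6,j=3): S=120.1300, K−S=37.5100, hold=36.9470 ⇒ V=37.5100 exercise | (k=6,j=4): S=146.1557, K−S=11.4843, hold=15.5513 ⇒ V=15.5513 continue | (k=6,j=5): S=177.8197, K−S=0.0000, hold=2.9355 ⇒ V=2.9355 continue | (k=6,j=6): S=216.3435, K−S=0.0000, hold=0.0000 ⇒ V=0.0000 continue  boundary S*=120.1300
step 5: (k=5,j=0): S=73.5768, K−S=84.0632, hold=83.4345 ⇒ V=84.0632 exercise | (k=5,j=1): S=89.5169, K−S=68.1231, hold=67.5169 ⇒ V=68.1231 exercise | (k=5,j=2): S=108.9104, K−S=48.7296, hold=48.1507 ⇒ V=48.7296 exercise | (k=5,j=3): S=132.5054, K−S=25.1346, hold=26.5809 ⇒ V=26.5809 continue | (k=5,j=4): S=161.2121, K−S=0.0000, hold=9.3002 ⇒ V=9.3002 continue | (k=5,j=5): S=196.1380, K−S=0.0000, hold=1.4841 ⇒ V=1.4841 continue  boundary S*=108.9104
step 4: (k=4,j=0): S=81.1565, K−S=76.4835, hold=75.8655 ⇒ V=76.4835 exercise | (k=4,j=1): S=98.7387, K−S=58.9013, hold=58.3081 ⇒ V=58.9013 exercise | (k=4,j=2): S=120.1300, K−S=37.5100, hold=37.6553 ⇒ V=37.6553 continue | (k=4,j=3): S=146.1557, K−S=11.4843, hold=17.9938 ⇒ V=17.9938 continue | (k=4,j=4): S=177.8197, K−S=0.0000, hold=5.4289 ⇒ V=5.4289 continue  boundary S*=98.7387
step 3: (k=3,j=0): S=89.5169, K−S=68.1231, hold=67.5169 ⇒ V=68.1231 exercise | (k=3,j=1): S=108.9104, K−S=48.7296, hold=48.2219 ⇒ V=48.7296 exercise | (k=3,j=2): S=132.5054, K−S=25.1346, hold=27.8507 ⇒ V=27.8507 continue | (k=3,j=3): S=161.2121, K−S=0.0000, hold=11.7562 ⇒ V=11.7562 continue  boundary S*=108.9104
step 2: (k=2,j=0): S=98.7387, K−S=58.9013, hold=58.3081 ⇒ V=58.9013 exercise | (k=2,j=1): S=120.1300, K−S=37.5100, hold=38.2772 ⇒ V=38.2772 continue | (k=2,j=2): S=146.1557, K−S=11.4843, hold=19.8386 ⇒ V=19.8386 continue  boundary S*=98.7387
step 1: (k=1,j=0): S=108.9104, K−S=48.7296, hold=48.5265 ⇒ V=48.7296 exercise | (k=1,j=1): S=132.5054, K−S=25.1346, hold=29.0686 ⇒ V=29.0686 continue  boundary S*=108.9104
step 0: (k=0,j=0): S=120.1300, K−S=37.5100, hold=38.8737 ⇒ V=38.8737 continue  boundary S*=-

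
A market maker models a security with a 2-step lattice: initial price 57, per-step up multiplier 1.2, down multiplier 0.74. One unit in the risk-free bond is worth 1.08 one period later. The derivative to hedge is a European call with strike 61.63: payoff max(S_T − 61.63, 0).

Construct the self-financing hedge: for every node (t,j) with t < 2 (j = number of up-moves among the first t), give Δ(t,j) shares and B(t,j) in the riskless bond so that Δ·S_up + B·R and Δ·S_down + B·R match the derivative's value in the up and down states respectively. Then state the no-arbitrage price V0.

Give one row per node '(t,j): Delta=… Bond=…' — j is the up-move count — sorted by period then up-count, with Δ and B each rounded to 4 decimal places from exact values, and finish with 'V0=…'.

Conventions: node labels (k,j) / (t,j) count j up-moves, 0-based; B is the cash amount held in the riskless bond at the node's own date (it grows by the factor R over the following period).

(0,0): Delta=0.5338 Bond=-20.8469
(1,0): Delta=0.0000 Bond=0.0000
(1,1): Delta=0.6499 Bond=-30.4610
V0=9.5783

No-arbitrage ⇒ martingale measure with p* = (R−d)/(u−d) = 0.7391.
Payoffs at expiry: V(2,0)=0.0000, V(2,1)=0.0000, V(2,2)=20.4500
(1,0): S=42.1800. Δ = (V_up−V_dn)/(S_up−S_dn) = (0.0000−0.0000)/(50.6160−31.2132) = 0.0000. V = [p*·0.0000 + (1−p*)·0.0000]/1.08 = 0.0000. B = V − Δ·S = 0.0000.
(1,1): S=68.4000. Δ = (V_up−V_dn)/(S_up−S_dn) = (20.4500−0.0000)/(82.0800−50.6160) = 0.6499. V = [p*·20.4500 + (1−p*)·0.0000]/1.08 = 13.9956. B = V − Δ·S = -30.4610.
(0,0): S=57.0000. Δ = (V_up−V_dn)/(S_up−S_dn) = (13.9956−0.0000)/(68.4000−42.1800) = 0.5338. V = [p*·13.9956 + (1−p*)·0.0000]/1.08 = 9.5783. B = V − Δ·S = -20.8469.
Verification: the root portfolio costs Δ(0,0)·S0 + B(0,0) = 9.5783, matching V0.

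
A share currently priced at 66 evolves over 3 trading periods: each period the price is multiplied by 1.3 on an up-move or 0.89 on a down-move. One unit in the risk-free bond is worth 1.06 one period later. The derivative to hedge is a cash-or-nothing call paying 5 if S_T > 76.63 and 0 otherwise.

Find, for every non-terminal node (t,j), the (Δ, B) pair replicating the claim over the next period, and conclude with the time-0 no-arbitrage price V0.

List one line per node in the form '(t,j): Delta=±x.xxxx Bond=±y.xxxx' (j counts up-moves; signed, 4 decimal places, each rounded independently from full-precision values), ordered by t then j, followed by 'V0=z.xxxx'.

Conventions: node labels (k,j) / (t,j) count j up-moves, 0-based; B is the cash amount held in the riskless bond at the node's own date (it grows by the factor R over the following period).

(0,0): Delta=0.0798 Bond=-3.7019
(1,0): Delta=0.0812 Bond=-4.0052
(1,1): Delta=0.0785 Bond=-3.8094
(2,0): Delta=0.0000 Bond=0.0000
(2,1): Delta=0.1597 Bond=-10.2393
(2,2): Delta=0.0000 Bond=4.7170
V0=1.5667

Since d<R<u, set p* = (R−d)/(u−d) = 0.4146; price each node as the discounted p*-expectation of its children.
Terminal payoffs: V(3,0)=0.0000, V(3,1)=0.0000, V(3,2)=5.0000, V(3,3)=5.0000
Node (2,0) S=52.2786: V=(p*·0.0000+(1−p*)·0.0000)/1.06=0.0000; Δ=(0.0000−0.0000)/(67.9622−46.5280)=0.0000; B=V−Δ·S=0.0000
Node (2,1) S=76.3620: V=(p*·5.0000+(1−p*)·0.0000)/1.06=1.9558; Δ=(5.0000−0.0000)/(99.2706−67.9622)=0.1597; B=V−Δ·S=-10.2393
Node (2,2) S=111.5400: V=(p*·5.0000+(1−p*)·5.0000)/1.06=4.7170; Δ=(5.0000−5.0000)/(145.0020−99.2706)=0.0000; B=V−Δ·S=4.7170
Node (1,0) S=58.7400: V=(p*·1.9558+(1−p*)·0.0000)/1.06=0.7650; Δ=(1.9558−0.0000)/(76.3620−52.2786)=0.0812; B=V−Δ·S=-4.0052
Node (1,1) S=85.8000: V=(p*·4.7170+(1−p*)·1.9558)/1.06=2.9252; Δ=(4.7170−1.9558)/(111.5400−76.3620)=0.0785; B=V−Δ·S=-3.8094
Node (0,0) S=66.0000: V=(p*·2.9252+(1−p*)·0.7650)/1.06=1.5667; Δ=(2.9252−0.7650)/(85.8000−58.7400)=0.0798; B=V−Δ·S=-3.7019
Check: Δ(0,0)·S0 + B(0,0) = 1.5667 = V0.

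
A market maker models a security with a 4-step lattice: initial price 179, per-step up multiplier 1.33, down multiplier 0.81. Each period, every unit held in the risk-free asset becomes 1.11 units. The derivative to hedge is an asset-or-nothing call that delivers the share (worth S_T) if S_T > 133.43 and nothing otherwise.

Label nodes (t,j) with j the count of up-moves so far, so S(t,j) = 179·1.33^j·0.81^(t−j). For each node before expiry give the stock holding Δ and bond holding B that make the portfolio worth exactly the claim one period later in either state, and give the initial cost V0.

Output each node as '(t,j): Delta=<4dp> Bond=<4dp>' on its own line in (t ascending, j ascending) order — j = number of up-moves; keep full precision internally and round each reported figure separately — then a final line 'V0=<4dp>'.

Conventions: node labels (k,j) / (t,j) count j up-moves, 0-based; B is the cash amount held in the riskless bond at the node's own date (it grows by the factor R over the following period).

(0,0): Delta=1.2785 Bond=-66.0380
(1,0): Delta=1.5696 Bond=-115.5065
(1,1): Delta=1.1485 Bond=-42.3524
(2,0): Delta=1.7681 Bond=-151.5235
(2,1): Delta=1.4809 Bond=-111.1172
(2,2): Delta=1.0000 Bond=0.0000
(3,0): Delta=0.0000 Bond=0.0000
(3,1): Delta=2.5577 Bond=-291.5312
(3,2): Delta=1.0000 Bond=0.0000
(3,3): Delta=1.0000 Bond=0.0000
V0=162.8090

Risk-neutral probability p* = (R−d)/(u−d) = (1.11−0.81)/(1.33−0.81) = 0.5769.
Payoffs at expiry: V(4,0)=0.0000, V(4,1)=0.0000, V(4,2)=207.7430, V(4,3)=341.1088, V(4,4)=560.0923
Node (3,0) S=95.1279: V=(p*·0.0000+(1−p*)·0.0000)/1.11=0.0000; Δ=(0.0000−0.0000)/(126.5202−77.0536)=0.0000; B=V−Δ·S=0.0000
Node (3,1) S=156.1977: V=(p*·207.7430+(1−p*)·0.0000)/1.11=107.9745; Δ=(207.7430−0.0000)/(207.7430−126.5202)=2.5577; B=V−Δ·S=-291.5312
Node (3,2) S=256.4728: V=(p*·341.1088+(1−p*)·207.7430)/1.11=256.4728; Δ=(341.1088−207.7430)/(341.1088−207.7430)=1.0000; B=V−Δ·S=0.0000
Node (3,3) S=421.1220: V=(p*·560.0923+(1−p*)·341.1088)/1.11=421.1220; Δ=(560.0923−341.1088)/(560.0923−341.1088)=1.0000; B=V−Δ·S=0.0000
Node (2,0) S=117.4419: V=(p*·107.9745+(1−p*)·0.0000)/1.11=56.1198; Δ=(107.9745−0.0000)/(156.1977−95.1279)=1.7681; B=V−Δ·S=-151.5235
Node (2,1) S=192.8367: V=(p*·256.4728+(1−p*)·107.9745)/1.11=174.4564; Δ=(256.4728−107.9745)/(256.4728−156.1977)=1.4809; B=V−Δ·S=-111.1172
Node (2,2) S=316.6331: V=(p*·421.1220+(1−p*)·256.4728)/1.11=316.6331; Δ=(421.1220−256.4728)/(421.1220−256.4728)=1.0000; B=V−Δ·S=0.0000
Node (1,0) S=144.9900: V=(p*·174.4564+(1−p*)·56.1198)/1.11=112.0639; Δ=(174.4564−56.1198)/(192.8367−117.4419)=1.5696; B=V−Δ·S=-115.5065
Node (1,1) S=238.0700: V=(p*·316.6331+(1−p*)·174.4564)/1.11=231.0643; Δ=(316.6331−174.4564)/(316.6331−192.8367)=1.1485; B=V−Δ·S=-42.3524
Node (0,0) S=179.0000: V=(p*·231.0643+(1−p*)·112.0639)/1.11=162.8090; Δ=(231.0643−112.0639)/(238.0700−144.9900)=1.2785; B=V−Δ·S=-66.0380
Check: Δ(0,0)·S0 + B(0,0) = 162.8090 = V0.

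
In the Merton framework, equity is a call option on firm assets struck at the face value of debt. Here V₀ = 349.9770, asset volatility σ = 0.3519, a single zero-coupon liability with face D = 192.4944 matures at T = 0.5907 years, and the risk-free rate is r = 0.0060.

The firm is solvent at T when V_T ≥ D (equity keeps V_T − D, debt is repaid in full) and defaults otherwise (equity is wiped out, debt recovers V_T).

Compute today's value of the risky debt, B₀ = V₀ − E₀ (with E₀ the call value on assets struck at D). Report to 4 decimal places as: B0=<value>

Work the structural quantities from V₀ = 349.9770 against face 192.4944:
d₁ = [ln(V₀/D) + (r + σ²/2)T] / (σ√T)
   = [ln(349.9770/192.4944) + (0.0060 + 0.5·0.3519²)·0.5907] / (0.3519·√0.5907)
   = [0.597800 + 0.040118] / 0.270460 = 2.358645
d₂ = d₁ − σ√T = 2.358645 − 0.270460 = 2.088186
N(d₁) = 0.990829,  N(d₂) = 0.981609,  e^(−rT) = 0.996462
E₀ = V₀·N(d₁) − D·e^(−rT)·N(d₂)
   = 349.9770·0.990829 − 192.4944·0.996462·0.981609 = 158.481585
B₀ = V₀ − E₀ = 349.9770 − 158.481585 = 191.495415

B0=191.4954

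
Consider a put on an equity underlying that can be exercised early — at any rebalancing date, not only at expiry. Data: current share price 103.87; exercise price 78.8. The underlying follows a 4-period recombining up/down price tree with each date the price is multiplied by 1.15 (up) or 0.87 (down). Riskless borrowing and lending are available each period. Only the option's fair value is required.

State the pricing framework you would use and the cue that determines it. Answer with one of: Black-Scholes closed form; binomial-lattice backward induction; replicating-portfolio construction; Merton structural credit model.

Key observation: with exercise allowed before expiry on a discrete up/down model (4 steps from spot 103.87), the strike-78.8 put's value must be rolled back through the tree testing early exercise at each node.

framework: binomial-lattice backward induction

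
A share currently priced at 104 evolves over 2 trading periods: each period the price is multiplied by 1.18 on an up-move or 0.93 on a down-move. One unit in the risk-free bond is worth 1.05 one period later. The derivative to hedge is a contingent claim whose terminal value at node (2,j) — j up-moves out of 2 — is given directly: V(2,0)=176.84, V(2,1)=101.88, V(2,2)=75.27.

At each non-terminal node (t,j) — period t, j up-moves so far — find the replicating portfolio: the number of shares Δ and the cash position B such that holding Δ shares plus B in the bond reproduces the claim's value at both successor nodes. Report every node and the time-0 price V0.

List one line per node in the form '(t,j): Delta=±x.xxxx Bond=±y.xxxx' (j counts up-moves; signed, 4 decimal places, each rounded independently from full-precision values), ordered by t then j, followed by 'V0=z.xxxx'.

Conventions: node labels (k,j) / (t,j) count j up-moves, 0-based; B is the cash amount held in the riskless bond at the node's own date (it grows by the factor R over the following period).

No-arbitrage ⇒ martingale measure with p* = (R−d)/(u−d) = 0.4800.
Terminal payoffs: V(2,0)=176.8400, V(2,1)=101.8800, V(2,2)=75.2700
(1,0): S=96.7200. Δ = (V_up−V_dn)/(S_up−S_dn) = (101.8800−176.8400)/(114.1296−89.9496) = -3.1001. V = [p*·101.8800 + (1−p*)·176.8400]/1.05 = 134.1516. B = V − Δ·S = 433.9916.
(1,1): S=122.7200. Δ = (V_up−V_dn)/(S_up−S_dn) = (75.2700−101.8800)/(144.8096−114.1296) = -0.8673. V = [p*·75.2700 + (1−p*)·101.8800]/1.05 = 84.8640. B = V − Δ·S = 191.3040.
(0,0): S=104.0000. Δ = (V_up−V_dn)/(S_up−S_dn) = (84.8640−134.1516)/(122.7200−96.7200) = -1.8957. V = [p*·84.8640 + (1−p*)·134.1516]/1.05 = 105.2320. B = V − Δ·S = 302.3824.
Check: Δ(0,0)·S0 + B(0,0) = 105.2320 = V0.

(0,0): Delta=-1.8957 Bond=302.3824
(1,0): Delta=-3.1001 Bond=433.9916
(1,1): Delta=-0.8673 Bond=191.3040
V0=105.2320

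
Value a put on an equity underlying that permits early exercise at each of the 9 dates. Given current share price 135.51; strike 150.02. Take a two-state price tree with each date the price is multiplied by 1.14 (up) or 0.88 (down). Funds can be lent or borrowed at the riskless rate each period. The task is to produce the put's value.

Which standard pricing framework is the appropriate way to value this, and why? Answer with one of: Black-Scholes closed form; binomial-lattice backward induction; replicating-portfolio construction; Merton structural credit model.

Key observation: early exercise of the strike-150.02 put must be checked at each of the 9 dates (spot 135.51), which forces a node-by-node comparison of intrinsic and continuation value backward from expiry.

framework: binomial-lattice backward induction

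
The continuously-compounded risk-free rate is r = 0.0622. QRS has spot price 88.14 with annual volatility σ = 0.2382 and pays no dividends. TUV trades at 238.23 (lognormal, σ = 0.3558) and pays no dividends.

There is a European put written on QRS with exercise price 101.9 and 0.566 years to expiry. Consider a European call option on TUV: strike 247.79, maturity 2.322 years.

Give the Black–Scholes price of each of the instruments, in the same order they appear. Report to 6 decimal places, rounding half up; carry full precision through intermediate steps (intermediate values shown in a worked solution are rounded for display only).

[QRS put K=101.9]
σ√T = 0.2382·√0.566 = 0.179205
d₁ = (ln(S/K) + (r+σ²/2)T) / (σ√T) = (ln(88.14/101.9) + (0.0622+0.2382²/2)·0.566) / 0.179205 = (-0.145065 + 0.051262) / 0.179205 = -0.523440
d₂ = d₁ − σ√T = -0.523440 − 0.179205 = -0.702645
e^{−rT} = 0.965407
N(−d₁) = 0.699666,  N(−d₂) = 0.758862
price = K·e^{−rT}·N(−d₂) − S·N(−d₁) = 74.653007 − 61.668564 = 12.984443
[TUV call K=247.79]
σ√T = 0.3558·√2.322 = 0.542172
d₁ = (ln(S/K) + (r+σ²/2)T) / (σ√T) = (ln(238.23/247.79) + (0.0622+0.3558²/2)·2.322) / 0.542172 = (-0.039345 + 0.291404) / 0.542172 = 0.464905
d₂ = d₁ − σ√T = 0.464905 − 0.542172 = -0.077267
e^{−rT} = 0.865517
N(d₁) = 0.679000,  N(d₂) = 0.469206
price = S·N(d₁) − K·e^{−rT}·N(d₂) = 161.758253 − 100.628869 = 61.129384

price(QRS put K=101.9) = 12.984443
price(TUV call K=247.79) = 61.129384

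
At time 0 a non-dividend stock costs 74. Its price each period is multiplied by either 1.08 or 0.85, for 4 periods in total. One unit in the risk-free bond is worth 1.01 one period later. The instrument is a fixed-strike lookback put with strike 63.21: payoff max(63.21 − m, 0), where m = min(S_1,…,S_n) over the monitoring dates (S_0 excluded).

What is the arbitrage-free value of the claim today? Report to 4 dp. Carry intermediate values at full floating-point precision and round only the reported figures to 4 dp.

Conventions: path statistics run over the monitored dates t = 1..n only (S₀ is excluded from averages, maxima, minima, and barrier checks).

price = 2.3673

With p* = (R−d)/(u−d) = 0.6957, sum probability × payoff across the paths and divide by R^4.
Enumerate all 2^4 = 16 price paths (U = up ×1.08, D = down ×0.85); each path with k up-moves has probability p*^k·(1−p*)^(4−k).
DDDD: m=38.6285, payoff=24.5815, prob=0.008580
UDDD: m=49.0809, payoff=14.1291, prob=0.019611
DUDD: m=49.0809, payoff=14.1291, prob=0.019611
UUDD: m=62.3616, payoff=0.8484, prob=0.044825
DDUD: m=49.0809, payoff=14.1291, prob=0.019611
UDUD: m=62.3616, payoff=0.8484, prob=0.044825
DUUD: m=62.3616, payoff=0.8484, prob=0.044825
UUUD: m=79.2359, payoff=0.0000, prob=0.102458
DDDU: m=45.4453, payoff=17.7647, prob=0.019611
UDDU: m=57.7422, payoff=5.4678, prob=0.044825
DUDU: m=57.7422, payoff=5.4678, prob=0.044825
UUDU: m=73.3666, payoff=0.0000, prob=0.102458
DDUU: m=53.4650, payoff=9.7450, prob=0.044825
UDUU: m=67.9320, payoff=0.0000, prob=0.102458
DUUU: m=62.9000, payoff=0.3100, prob=0.102458
UUUU: m=79.9200, payoff=0.0000, prob=0.234190
Price = Σ prob·payoff / R^4 = 2.463431 / 1.040604 = 2.3673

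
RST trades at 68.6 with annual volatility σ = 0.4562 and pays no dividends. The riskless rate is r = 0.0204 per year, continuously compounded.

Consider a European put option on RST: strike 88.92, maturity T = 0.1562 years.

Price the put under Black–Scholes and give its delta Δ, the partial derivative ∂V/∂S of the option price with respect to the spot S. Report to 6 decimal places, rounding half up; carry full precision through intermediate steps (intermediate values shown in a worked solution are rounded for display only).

σ√T = 0.4562·√0.1562 = 0.180300
d₁ = (ln(S/K) + (r+σ²/2)T) / (σ√T) = (ln(68.6/88.92) + (0.0204+0.4562²/2)·0.1562) / 0.180300 = (-0.259445 + 0.019441) / 0.180300 = -1.331137
d₂ = d₁ − σ√T = -1.331137 − 0.180300 = -1.511437
e^{−rT} = 0.996819
N(−d₁) = 0.908428,  N(−d₂) = 0.934661
Put price V = K·e^{−rT}·N(−d₂) − S·N(−d₁) = 82.845686 − 62.318162 = 20.527524
Δ = −N(−d₁) = -0.908428

price = 20.527524
Δ = -0.908428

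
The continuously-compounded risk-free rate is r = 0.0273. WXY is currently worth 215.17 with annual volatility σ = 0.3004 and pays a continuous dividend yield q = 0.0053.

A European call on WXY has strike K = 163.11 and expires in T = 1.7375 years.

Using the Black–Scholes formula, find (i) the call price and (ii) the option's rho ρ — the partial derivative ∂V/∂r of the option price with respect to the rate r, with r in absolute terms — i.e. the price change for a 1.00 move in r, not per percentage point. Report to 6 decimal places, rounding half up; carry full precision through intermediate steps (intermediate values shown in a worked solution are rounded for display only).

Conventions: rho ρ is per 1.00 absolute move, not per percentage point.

price = 66.271824
ρ = 195.980342

σ√T = 0.3004·√1.7375 = 0.395970
d₁ = (ln(S/K) + (r−q+σ²/2)T) / (σ√T) = (ln(215.17/163.11) + (0.0273−0.0053+0.3004²/2)·1.7375) / 0.395970 = (0.277004 + 0.116621) / 0.395970 = 0.994077
d₂ = d₁ − σ√T = 0.994077 − 0.395970 = 0.598107
e^{−rT} = 0.953674
e^{−qT} = 0.990834
N(d₁) = 0.839907,  N(d₂) = 0.725116
Call price V = S·e^{−qT}·N(d₁) − K·e^{−rT}·N(d₂) = 179.066266 − 112.794441 = 66.271824
ρ = K·T·e^{−rT}·N(d₂) = 195.980342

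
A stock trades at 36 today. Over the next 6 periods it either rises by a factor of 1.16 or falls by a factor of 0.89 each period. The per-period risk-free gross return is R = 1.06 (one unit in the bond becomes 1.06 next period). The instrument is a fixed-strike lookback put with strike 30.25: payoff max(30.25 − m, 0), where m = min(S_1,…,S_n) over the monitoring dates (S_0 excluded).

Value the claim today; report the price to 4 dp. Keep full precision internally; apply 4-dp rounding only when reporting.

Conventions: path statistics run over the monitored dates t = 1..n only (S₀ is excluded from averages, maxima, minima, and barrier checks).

Risk-neutral up-probability p* = (R−d)/(u−d) = (1.06−0.89)/(1.16−0.89) = 0.6296; the claim prices as the p*-weighted sum of path payoffs discounted by R^6.
Enumerate all 2^6 = 64 price paths (U = up ×1.16, D = down ×0.89); each path with k up-moves has probability p*^k·(1−p*)^(6−k).
DDDDDD: m=17.8913, payoff=12.3587, prob=0.002581
UDDDDD: m=23.3190, payoff=6.9310, prob=0.004388
DUDDDD: m=23.3190, payoff=6.9310, prob=0.004388
UUDDDD: m=30.3933, payoff=0.0000, prob=0.007460
DDUDDD: m=23.3190, payoff=6.9310, prob=0.004388
UDUDDD: m=30.3933, payoff=0.0000, prob=0.007460
DUUDDD: m=30.3933, payoff=0.0000, prob=0.007460
UUUDDD: m=39.6138, payoff=0.0000, prob=0.012681
DDDUDD: m=23.3190, payoff=6.9310, prob=0.004388
UDDUDD: m=30.3933, payoff=0.0000, prob=0.007460
DUDUDD: m=30.3933, payoff=0.0000, prob=0.007460
UUDUDD: m=39.6138, payoff=0.0000, prob=0.012681
DDUUDD: m=28.5156, payoff=1.7344, prob=0.007460
UDUUDD: m=37.1664, payoff=0.0000, prob=0.012681
DUUUDD: m=32.0400, payoff=0.0000, prob=0.012681
UUUUDD: m=41.7600, payoff=0.0000, prob=0.021558
DDDDUD: m=22.5872, payoff=7.6628, prob=0.004388
UDDDUD: m=29.4395, payoff=0.8105, prob=0.007460
DUDDUD: m=29.4395, payoff=0.8105, prob=0.007460
UUDDUD: m=38.3706, payoff=0.0000, prob=0.012681
DDUDUD: m=28.5156, payoff=1.7344, prob=0.007460
UDUDUD: m=37.1664, payoff=0.0000, prob=0.012681
DUUDUD: m=32.0400, payoff=0.0000, prob=0.012681
UUUDUD: m=41.7600, payoff=0.0000, prob=0.021558
DDDUUD: m=25.3789, payoff=4.8711, prob=0.007460
UDDUUD: m=33.0781, payoff=0.0000, prob=0.012681
DUDUUD: m=32.0400, payoff=0.0000, prob=0.012681
UUDUUD: m=41.7600, payoff=0.0000, prob=0.021558
DDUUUD: m=28.5156, payoff=1.7344, prob=0.012681
UDUUUD: m=37.1664, payoff=0.0000, prob=0.021558
DUUUUD: m=32.0400, payoff=0.0000, prob=0.021558
UUUUUD: m=41.7600, payoff=0.0000, prob=0.036649
DDDDDU: m=20.1026, payoff=10.1474, prob=0.004388
UDDDDU: m=26.2012, payoff=4.0488, prob=0.007460
DUDDDU: m=26.2012, payoff=4.0488, prob=0.007460
UUDDDU: m=34.1498, payoff=0.0000, prob=0.012681
DDUDDU: m=26.2012, payoff=4.0488, prob=0.007460
UDUDDU: m=34.1498, payoff=0.0000, prob=0.012681
DUUDDU: m=32.0400, payoff=0.0000, prob=0.012681
UUUDDU: m=41.7600, payoff=0.0000, prob=0.021558
DDDUDU: m=25.3789, payoff=4.8711, prob=0.007460
UDDUDU: m=33.0781, payoff=0.0000, prob=0.012681
DUDUDU: m=32.0400, payoff=0.0000, prob=0.012681
UUDUDU: m=41.7600, payoff=0.0000, prob=0.021558
DDUUDU: m=28.5156, payoff=1.7344, prob=0.012681
UDUUDU: m=37.1664, payoff=0.0000, prob=0.021558
DUUUDU: m=32.0400, payoff=0.0000, prob=0.021558
UUUUDU: m=41.7600, payoff=0.0000, prob=0.036649
DDDDUU: m=22.5872, payoff=7.6628, prob=0.007460
UDDDUU: m=29.4395, payoff=0.8105, prob=0.012681
DUDDUU: m=29.4395, payoff=0.8105, prob=0.012681
UUDDUU: m=38.3706, payoff=0.0000, prob=0.021558
DDUDUU: m=28.5156, payoff=1.7344, prob=0.012681
UDUDUU: m=37.1664, payoff=0.0000, prob=0.021558
DUUDUU: m=32.0400, payoff=0.0000, prob=0.021558
UUUDUU: m=41.7600, payoff=0.0000, prob=0.036649
DDDUUU: m=25.3789, payoff=4.8711, prob=0.012681
UDDUUU: m=33.0781, payoff=0.0000, prob=0.021558
DUDUUU: m=32.0400, payoff=0.0000, prob=0.021558
UUDUUU: m=41.7600, payoff=0.0000, prob=0.036649
DDUUUU: m=28.5156, payoff=1.7344, prob=0.021558
UDUUUU: m=37.1664, payoff=0.0000, prob=0.036649
DUUUUU: m=32.0400, payoff=0.0000, prob=0.036649
UUUUUU: m=41.7600, payoff=0.0000, prob=0.062303
Price = Σ prob·payoff / R^6 = 0.675816 / 1.418519 = 0.4764

price = 0.4764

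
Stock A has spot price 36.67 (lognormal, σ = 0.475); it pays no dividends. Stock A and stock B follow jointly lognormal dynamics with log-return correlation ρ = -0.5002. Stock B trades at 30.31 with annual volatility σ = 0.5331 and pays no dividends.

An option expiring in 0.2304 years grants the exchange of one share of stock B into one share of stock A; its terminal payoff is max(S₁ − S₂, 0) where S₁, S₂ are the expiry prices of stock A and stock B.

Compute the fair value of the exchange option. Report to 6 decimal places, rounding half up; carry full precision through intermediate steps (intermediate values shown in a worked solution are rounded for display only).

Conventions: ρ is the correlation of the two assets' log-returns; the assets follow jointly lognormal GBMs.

σ_eff = √(σ₁² + σ₂² − 2ρσ₁σ₂) = √(0.475² + 0.5331² − 2·-0.5002·0.475·0.5331) = 0.873581
d₁ = (ln(S₁/S₂) + (q₂ − q₁ + σ_eff²/2)T) / (σ_eff√T) = (ln(36.67/30.31) + (0.0 − 0.0 + 0.381572)·0.2304) / 0.419319 = 0.663923
d₂ = d₁ − σ_eff√T = 0.663923 − 0.419319 = 0.244604
N(d₁) = 0.746630,  N(d₂) = 0.596618
V = S₁·e^{−q₁T}·N(d₁) − S₂·e^{−q₂T}·N(d₂) = 27.378928 − 18.083504 = 9.295424
Key observation: pricing in stock B-units makes this a unit-strike call on the ratio S₁/S₂ — the risk-free rate cancels and cannot affect the value.

exchange price = 9.295424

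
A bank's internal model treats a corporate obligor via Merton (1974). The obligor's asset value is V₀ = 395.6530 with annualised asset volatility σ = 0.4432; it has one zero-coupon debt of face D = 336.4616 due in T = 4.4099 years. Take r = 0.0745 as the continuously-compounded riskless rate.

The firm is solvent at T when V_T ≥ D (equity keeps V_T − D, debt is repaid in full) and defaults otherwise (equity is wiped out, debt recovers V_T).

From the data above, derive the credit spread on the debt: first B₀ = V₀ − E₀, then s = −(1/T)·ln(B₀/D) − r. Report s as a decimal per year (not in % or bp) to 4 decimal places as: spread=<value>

spread=0.0544

Work the structural quantities from V₀ = 395.6530 against face 336.4616:
d₁ = [ln(V₀/D) + (r + σ²/2)T] / (σ√T)
   = [ln(395.6530/336.4616) + (0.0745 + 0.5·0.4432²)·4.4099] / (0.4432·√4.4099)
   = [0.162054 + 0.761648] / 0.930709 = 0.992470
d₂ = d₁ − σ√T = 0.992470 − 0.930709 = 0.061760
N(d₁) = 0.839516,  N(d₂) = 0.524623,  e^(−rT) = 0.719976
E₀ = V₀·N(d₁) − D·e^(−rT)·N(d₂)
   = 395.6530·0.839516 − 336.4616·0.719976·0.524623 = 205.070005
B₀ = V₀ − E₀ = 395.6530 − 205.070005 = 190.582995
spread = −(1/T)·ln(B₀/D) − r = −(1/4.4099)·ln(190.582995/336.4616) − 0.0745 = 0.05439096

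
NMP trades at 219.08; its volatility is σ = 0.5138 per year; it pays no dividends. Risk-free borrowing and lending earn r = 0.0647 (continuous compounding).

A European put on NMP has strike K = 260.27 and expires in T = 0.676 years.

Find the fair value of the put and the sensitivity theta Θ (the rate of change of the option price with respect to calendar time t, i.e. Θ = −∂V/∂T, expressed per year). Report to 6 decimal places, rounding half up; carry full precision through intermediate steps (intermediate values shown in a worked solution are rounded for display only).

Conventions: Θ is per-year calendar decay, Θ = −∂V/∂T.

σ√T = 0.5138·√0.676 = 0.422442
d₁ = (ln(S/K) + (r+σ²/2)T) / (σ√T) = (ln(219.08/260.27) + (0.0647+0.5138²/2)·0.676) / 0.422442 = (-0.172283 + 0.132966) / 0.422442 = -0.093070
d₂ = d₁ − σ√T = -0.093070 − 0.422442 = -0.515512
e^{−rT} = 0.957205
N(−d₁) = 0.537076,  N(−d₂) = 0.696902
Put price V = K·e^{−rT}·N(−d₂) − S·N(−d₁) = 173.620600 − 117.662598 = 55.958002
φ(d₁) = (1/√(2π))·e^{−d₁²/2} = 0.397218
Θ = −S·φ(d₁)·σ/(2√T) + r·K·e^{−rT}·N(−d₂) = −27.190840 + 11.233253 = -15.957587

price = 55.958002
Θ = -15.957587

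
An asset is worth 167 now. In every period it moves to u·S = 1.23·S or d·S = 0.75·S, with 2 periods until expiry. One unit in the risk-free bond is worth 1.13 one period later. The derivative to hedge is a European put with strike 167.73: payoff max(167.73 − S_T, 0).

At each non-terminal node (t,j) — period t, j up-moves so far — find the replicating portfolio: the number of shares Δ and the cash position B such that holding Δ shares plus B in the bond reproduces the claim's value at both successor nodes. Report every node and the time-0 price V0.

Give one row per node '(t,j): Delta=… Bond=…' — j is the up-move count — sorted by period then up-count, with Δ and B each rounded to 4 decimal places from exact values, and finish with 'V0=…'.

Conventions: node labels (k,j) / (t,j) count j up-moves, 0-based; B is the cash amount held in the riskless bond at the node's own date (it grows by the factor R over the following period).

(0,0): Delta=-0.2578 Bond=49.0880
(1,0): Delta=-1.0000 Bond=148.4336
(1,1): Delta=-0.1387 Bond=31.0051
V0=6.0403

No-arbitrage ⇒ martingale measure with p* = (R−d)/(u−d) = 0.7917.
Expiry values: V(2,0)=73.7925, V(2,1)=13.6725, V(2,2)=0.0000
Node (1,0) S=125.2500: V=(p*·13.6725+(1−p*)·73.7925)/1.13=23.1836; Δ=(13.6725−73.7925)/(154.0575−93.9375)=-1.0000; B=V−Δ·S=148.4336
Node (1,1) S=205.4100: V=(p*·0.0000+(1−p*)·13.6725)/1.13=2.5207; Δ=(0.0000−13.6725)/(252.6543−154.0575)=-0.1387; B=V−Δ·S=31.0051
Node (0,0) S=167.0000: V=(p*·2.5207+(1−p*)·23.1836)/1.13=6.0403; Δ=(2.5207−23.1836)/(205.4100−125.2500)=-0.2578; B=V−Δ·S=49.0880
As a check, the time-0 holding Δ(0,0)·S0 + B(0,0) comes to 6.0403 — exactly V0.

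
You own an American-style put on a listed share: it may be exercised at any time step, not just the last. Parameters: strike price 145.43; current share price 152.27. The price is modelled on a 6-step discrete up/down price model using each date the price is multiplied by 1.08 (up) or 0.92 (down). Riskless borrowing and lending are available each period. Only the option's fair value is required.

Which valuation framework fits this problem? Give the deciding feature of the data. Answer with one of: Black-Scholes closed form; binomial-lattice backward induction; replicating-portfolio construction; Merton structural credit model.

framework: binomial-lattice backward induction

Key observation: the put (strike 145.43 on spot 152.27) is American-style on a 6-step discrete price model, so the early-exercise decision at every node requires stepwise backward valuation — a closed form cannot price the exercise right.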